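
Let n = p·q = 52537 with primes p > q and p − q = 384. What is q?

Since p = q + 384, we have 52537 = q(q + 384), so q² + 384q − 52537 = 0.
Discriminant: 384² + 4·52537 = 147456 + 210148 = 357604; √357604 = 598.
q = (−384 + 598)/2 = 107, and p = q + 384 = 491.
Check: 107 · 491 = 52537.

107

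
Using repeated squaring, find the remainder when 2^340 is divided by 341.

2^1 ≡ 2 (mod 341)
2^2 ≡ 2^2 = 4 ≡ 4 (mod 341)
2^4 ≡ 4^2 = 16 ≡ 16 (mod 341)
2^8 ≡ 16^2 = 256 ≡ 256 (mod 341)
2^16 ≡ 256^2 = 65536 ≡ 64 (mod 341)
2^32 ≡ 64^2 = 4096 ≡ 4 (mod 341)
2^64 ≡ 4^2 = 16 ≡ 16 (mod 341)
2^128 ≡ 16^2 = 256 ≡ 256 (mod 341)
2^256 ≡ 256^2 = 65536 ≡ 64 (mod 341)
340 = 256 + 64 + 16 + 4 in binary powers of 2.
So 2^340 ≡ 64 · 16 · 64 · 16 ≡ 1 (mod 341).
Since the result is 1, base 2 gives no evidence that 341 is composite.

1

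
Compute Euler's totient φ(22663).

Factor: 22663 = 131 · 173.
φ(22663) = (131−1) · (173−1) = 130 · 172 = 22360.

22360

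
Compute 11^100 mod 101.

1

11^1 ≡ 11 (mod 101)
11^2 ≡ 11^2 = 121 ≡ 20 (mod 101)
11^4 ≡ 20^2 = 400 ≡ 97 (mod 101)
11^8 ≡ 97^2 = 9409 ≡ 16 (mod 101)
11^16 ≡ 16^2 = 256 ≡ 54 (mod 101)
11^32 ≡ 54^2 = 2916 ≡ 88 (mod 101)
11^64 ≡ 88^2 = 7744 ≡ 68 (mod 101)
100 = 64 + 32 + 4 in binary powers of 2.
So 11^100 ≡ 68 · 88 · 97 ≡ 1 (mod 101).
Since the result is 1, base 11 gives no evidence that 101 is composite.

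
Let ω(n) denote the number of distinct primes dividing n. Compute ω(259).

2

259 = 7 · 37
259 = 7 · 37, which has 2 distinct prime factors.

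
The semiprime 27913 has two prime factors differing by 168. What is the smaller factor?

103

Since p = q + 168, we have 27913 = q(q + 168), so q² + 168q − 27913 = 0.
Discriminant: 168² + 4·27913 = 28224 + 111652 = 139876; √139876 = 374.
q = (−168 + 374)/2 = 103, and p = q + 168 = 271.
Check: 103 · 271 = 27913.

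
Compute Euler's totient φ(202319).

183456

Factor: 202319 = 13 · 79 · 197.
φ(202319) = (13−1) · (79−1) · (197−1) = 12 · 78 · 196 = 183456.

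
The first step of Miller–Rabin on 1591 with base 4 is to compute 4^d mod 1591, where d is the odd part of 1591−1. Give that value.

1591 − 1 = 1590 = 2^1 · 795, so d = 795.
4^1 ≡ 4 (mod 1591)
4^2 ≡ 4^2 = 16 ≡ 16 (mod 1591)
4^4 ≡ 16^2 = 256 ≡ 256 (mod 1591)
4^8 ≡ 256^2 = 65536 ≡ 305 (mod 1591)
4^16 ≡ 305^2 = 93025 ≡ 747 (mod 1591)
4^32 ≡ 747^2 = 558009 ≡ 1159 (mod 1591)
4^64 ≡ 1159^2 = 1343281 ≡ 477 (mod 1591)
4^128 ≡ 477^2 = 227529 ≡ 16 (mod 1591)
4^256 ≡ 16^2 = 256 ≡ 256 (mod 1591)
4^512 ≡ 256^2 = 65536 ≡ 305 (mod 1591)
795 = 512 + 256 + 16 + 8 + 2 + 1 in binary powers of 2.
So 4^795 ≡ 305 · 256 · 747 · 305 · 16 · 4 ≡ 471 (mod 1591).
Squaring chain: 471; never reaches −1, so base 4 is a Miller–Rabin witness that 1591 is composite.

471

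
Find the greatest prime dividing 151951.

151951 = 47 · 3233
3233 = 53 · 61
61 is prime.
So 151951 = 47 · 53 · 61; the largest prime factor is 61.

61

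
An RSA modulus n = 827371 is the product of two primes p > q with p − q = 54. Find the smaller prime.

883

Since p = q + 54, we have 827371 = q(q + 54), so q² + 54q − 827371 = 0.
Discriminant: 54² + 4·827371 = 2916 + 3309484 = 3312400; √3312400 = 1820.
q = (−54 + 1820)/2 = 883, and p = q + 54 = 937.
Check: 883 · 937 = 827371.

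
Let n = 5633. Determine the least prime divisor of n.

43

5633 is odd.
Digit sum 17, not divisible by 3.
Ends in 3: not divisible by 5.
7: 5633 = 7·804 + 5
11: 5633 = 11·512 + 1
13: 5633 = 13·433 + 4
17: 5633 = 17·331 + 6
19: 5633 = 19·296 + 9
23: 5633 = 23·244 + 21
29: 5633 = 29·194 + 7
31: 5633 = 31·181 + 22
37: 5633 = 37·152 + 9
41: 5633 = 41·137 + 16
43: 5633 = 43·131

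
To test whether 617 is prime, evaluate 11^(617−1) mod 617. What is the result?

1

11^1 ≡ 11 (mod 617)
11^2 ≡ 11^2 = 121 ≡ 121 (mod 617)
11^4 ≡ 121^2 = 14641 ≡ 450 (mod 617)
11^8 ≡ 450^2 = 202500 ≡ 124 (mod 617)
11^16 ≡ 124^2 = 15376 ≡ 568 (mod 617)
11^32 ≡ 568^2 = 322624 ≡ 550 (mod 617)
11^64 ≡ 550^2 = 302500 ≡ 170 (mod 617)
11^128 ≡ 170^2 = 28900 ≡ 518 (mod 617)
11^256 ≡ 518^2 = 268324 ≡ 546 (mod 617)
11^512 ≡ 546^2 = 298116 ≡ 105 (mod 617)
616 = 512 + 64 + 32 + 8 in binary powers of 2.
So 11^616 ≡ 105 · 170 · 550 · 124 ≡ 1 (mod 617).
Since the result is 1, base 11 gives no evidence that 617 is composite.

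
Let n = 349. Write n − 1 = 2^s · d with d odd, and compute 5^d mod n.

349 − 1 = 348 = 2^2 · 87, so d = 87.
5^1 ≡ 5 (mod 349)
5^2 ≡ 5^2 = 25 ≡ 25 (mod 349)
5^4 ≡ 25^2 = 625 ≡ 276 (mod 349)
5^8 ≡ 276^2 = 76176 ≡ 94 (mod 349)
5^16 ≡ 94^2 = 8836 ≡ 111 (mod 349)
5^32 ≡ 111^2 = 12321 ≡ 106 (mod 349)
5^64 ≡ 106^2 = 11236 ≡ 68 (mod 349)
87 = 64 + 16 + 4 + 2 + 1 in binary powers of 2.
So 5^87 ≡ 68 · 111 · 276 · 25 · 5 ≡ 348 (mod 349).
Since 5^d ≡ 348 (mod 349), base 5 does not prove 349 composite.

348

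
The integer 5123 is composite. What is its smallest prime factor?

47

5123 is odd.
Digit sum 11, not divisible by 3.
Ends in 3: not divisible by 5.
7: 5123 = 7·731 + 6
11: 5123 = 11·465 + 8
13: 5123 = 13·394 + 1
17: 5123 = 17·301 + 6
19: 5123 = 19·269 + 12
23: 5123 = 23·222 + 17
29: 5123 = 29·176 + 19
31: 5123 = 31·165 + 8
37: 5123 = 37·138 + 17
41: 5123 = 41·124 + 39
43: 5123 = 43·119 + 6
47: 5123 = 47·109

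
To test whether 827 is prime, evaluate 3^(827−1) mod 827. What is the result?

3^1 ≡ 3 (mod 827)
3^2 ≡ 3^2 = 9 ≡ 9 (mod 827)
3^4 ≡ 9^2 = 81 ≡ 81 (mod 827)
3^8 ≡ 81^2 = 6561 ≡ 772 (mod 827)
3^16 ≡ 772^2 = 595984 ≡ 544 (mod 827)
3^32 ≡ 544^2 = 295936 ≡ 697 (mod 827)
3^64 ≡ 697^2 = 485809 ≡ 360 (mod 827)
3^128 ≡ 360^2 = 129600 ≡ 588 (mod 827)
3^256 ≡ 588^2 = 345744 ≡ 58 (mod 827)
3^512 ≡ 58^2 = 3364 ≡ 56 (mod 827)
826 = 512 + 256 + 32 + 16 + 8 + 2 in binary powers of 2.
So 3^826 ≡ 56 · 58 · 697 · 544 · 772 · 9 ≡ 1 (mod 827).
Since the result is 1, base 3 gives no evidence that 827 is composite.

1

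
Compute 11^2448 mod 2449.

2141

11^1 ≡ 11 (mod 2449)
11^2 ≡ 11^2 = 121 ≡ 121 (mod 2449)
11^4 ≡ 121^2 = 14641 ≡ 2396 (mod 2449)
11^8 ≡ 2396^2 = 5740816 ≡ 360 (mod 2449)
11^16 ≡ 360^2 = 129600 ≡ 2252 (mod 2449)
11^32 ≡ 2252^2 = 5071504 ≡ 2074 (mod 2449)
11^64 ≡ 2074^2 = 4301476 ≡ 1032 (mod 2449)
11^128 ≡ 1032^2 = 1065024 ≡ 2158 (mod 2449)
11^256 ≡ 2158^2 = 4656964 ≡ 1415 (mod 2449)
11^512 ≡ 1415^2 = 2002225 ≡ 1392 (mod 2449)
11^1024 ≡ 1392^2 = 1937664 ≡ 505 (mod 2449)
11^2048 ≡ 505^2 = 255025 ≡ 329 (mod 2449)
2448 = 2048 + 256 + 128 + 16 in binary powers of 2.
So 11^2448 ≡ 329 · 1415 · 2158 · 2252 ≡ 2141 (mod 2449).
Since 2141 ≠ 1, base 11 is a Fermat witness: 2449 is composite.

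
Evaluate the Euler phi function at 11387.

Factor: 11387 = 59 · 193.
φ(11387) = (59−1) · (193−1) = 58 · 192 = 11136.

11136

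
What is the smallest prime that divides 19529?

19529 is odd.
Digit sum 26, not divisible by 3.
Ends in 9: not divisible by 5.
7: 19529 = 7·2789 + 6
11: 19529 = 11·1775 + 4
13: 19529 = 13·1502 + 3
17: 19529 = 17·1148 + 13
19: 19529 = 19·1027 + 16
23: 19529 = 23·849 + 2
29: 19529 = 29·673 + 12
31: 19529 = 31·629 + 30
37: 19529 = 37·527 + 30
41: 19529 = 41·476 + 13
43: 19529 = 43·454 + 7
47: 19529 = 47·415 + 24
53: 19529 = 53·368 + 25
59: 19529 = 59·331

59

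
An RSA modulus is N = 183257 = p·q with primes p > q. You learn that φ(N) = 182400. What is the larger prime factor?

457

φ(n) = (p−1)(q−1) = n − (p+q) + 1, so p + q = 183257 − 182400 + 1 = 858.
p and q are the roots of t² − 858t + 183257 = 0.
Discriminant: 858² − 4·183257 = 736164 − 733028 = 3136; √3136 = 56.
q = (858 − 56)/2 = 401, p = (858 + 56)/2 = 457.
Check: 401 · 457 = 183257.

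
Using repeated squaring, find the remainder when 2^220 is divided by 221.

16

2^1 ≡ 2 (mod 221)
2^2 ≡ 2^2 = 4 ≡ 4 (mod 221)
2^4 ≡ 4^2 = 16 ≡ 16 (mod 221)
2^8 ≡ 16^2 = 256 ≡ 35 (mod 221)
2^16 ≡ 35^2 = 1225 ≡ 120 (mod 221)
2^32 ≡ 120^2 = 14400 ≡ 35 (mod 221)
2^64 ≡ 35^2 = 1225 ≡ 120 (mod 221)
2^128 ≡ 120^2 = 14400 ≡ 35 (mod 221)
220 = 128 + 64 + 16 + 8 + 4 in binary powers of 2.
So 2^220 ≡ 35 · 120 · 120 · 35 · 16 ≡ 16 (mod 221).
Since 16 ≠ 1, base 2 is a Fermat witness: 221 is composite.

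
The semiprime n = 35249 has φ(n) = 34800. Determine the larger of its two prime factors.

349

φ(n) = (p−1)(q−1) = n − (p+q) + 1, so p + q = 35249 − 34800 + 1 = 450.
p and q are the roots of t² − 450t + 35249 = 0.
Discriminant: 450² − 4·35249 = 202500 − 140996 = 61504; √61504 = 248.
q = (450 − 248)/2 = 101, p = (450 + 248)/2 = 349.
Check: 101 · 349 = 35249.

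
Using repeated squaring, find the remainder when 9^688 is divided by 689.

9^1 ≡ 9 (mod 689)
9^2 ≡ 9^2 = 81 ≡ 81 (mod 689)
9^4 ≡ 81^2 = 6561 ≡ 360 (mod 689)
9^8 ≡ 360^2 = 129600 ≡ 68 (mod 689)
9^16 ≡ 68^2 = 4624 ≡ 490 (mod 689)
9^32 ≡ 490^2 = 240100 ≡ 328 (mod 689)
9^64 ≡ 328^2 = 107584 ≡ 100 (mod 689)
9^128 ≡ 100^2 = 10000 ≡ 354 (mod 689)
9^256 ≡ 354^2 = 125316 ≡ 607 (mod 689)
9^512 ≡ 607^2 = 368449 ≡ 523 (mod 689)
688 = 512 + 128 + 32 + 16 in binary powers of 2.
So 9^688 ≡ 523 · 354 · 328 · 490 ≡ 100 (mod 689).
Since 100 ≠ 1, base 9 is a Fermat witness: 689 is composite.

100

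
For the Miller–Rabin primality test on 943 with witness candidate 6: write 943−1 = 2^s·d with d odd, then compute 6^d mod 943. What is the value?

943 − 1 = 942 = 2^1 · 471, so d = 471.
6^1 ≡ 6 (mod 943)
6^2 ≡ 6^2 = 36 ≡ 36 (mod 943)
6^4 ≡ 36^2 = 1296 ≡ 353 (mod 943)
6^8 ≡ 353^2 = 124609 ≡ 133 (mod 943)
6^16 ≡ 133^2 = 17689 ≡ 715 (mod 943)
6^32 ≡ 715^2 = 511225 ≡ 119 (mod 943)
6^64 ≡ 119^2 = 14161 ≡ 16 (mod 943)
6^128 ≡ 16^2 = 256 ≡ 256 (mod 943)
6^256 ≡ 256^2 = 65536 ≡ 469 (mod 943)
471 = 256 + 128 + 64 + 16 + 4 + 2 + 1 in binary powers of 2.
So 6^471 ≡ 469 · 256 · 16 · 715 · 353 · 36 · 6 ≡ 177 (mod 943).
Squaring chain: 177; never reaches −1, so base 6 is a Miller–Rabin witness that 943 is composite.

177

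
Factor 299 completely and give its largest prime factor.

23

299 = 13 · 23
23 is prime.
So 299 = 13 · 23; the largest prime factor is 23.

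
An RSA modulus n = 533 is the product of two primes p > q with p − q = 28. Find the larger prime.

41

Since p = q + 28, we have 533 = q(q + 28), so q² + 28q − 533 = 0.
Discriminant: 28² + 4·533 = 784 + 2132 = 2916; √2916 = 54.
q = (−28 + 54)/2 = 13, and p = q + 28 = 41.
Check: 13 · 41 = 533.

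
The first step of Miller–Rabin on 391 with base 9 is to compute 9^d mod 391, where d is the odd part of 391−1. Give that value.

151

391 − 1 = 390 = 2^1 · 195, so d = 195.
9^1 ≡ 9 (mod 391)
9^2 ≡ 9^2 = 81 ≡ 81 (mod 391)
9^4 ≡ 81^2 = 6561 ≡ 305 (mod 391)
9^8 ≡ 305^2 = 93025 ≡ 358 (mod 391)
9^16 ≡ 358^2 = 128164 ≡ 307 (mod 391)
9^32 ≡ 307^2 = 94249 ≡ 18 (mod 391)
9^64 ≡ 18^2 = 324 ≡ 324 (mod 391)
9^128 ≡ 324^2 = 104976 ≡ 188 (mod 391)
195 = 128 + 64 + 2 + 1 in binary powers of 2.
So 9^195 ≡ 188 · 324 · 81 · 9 ≡ 151 (mod 391).
Squaring chain: 151; never reaches −1, so base 9 is a Miller–Rabin witness that 391 is composite.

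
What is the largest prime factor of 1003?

59

1003 = 17 · 59
59 is prime.
So 1003 = 17 · 59; the largest prime factor is 59.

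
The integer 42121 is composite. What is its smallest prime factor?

73

42121 is odd.
Digit sum 10, not divisible by 3.
Ends in 1: not divisible by 5.
7: 42121 = 7·6017 + 2
11: 42121 = 11·3829 + 2
13: 42121 = 13·3240 + 1
17: 42121 = 17·2477 + 12
19: 42121 = 19·2216 + 17
23: 42121 = 23·1831 + 8
29: 42121 = 29·1452 + 13
31: 42121 = 31·1358 + 23
37: 42121 = 37·1138 + 15
41: 42121 = 41·1027 + 14
43: 42121 = 43·979 + 24
47: 42121 = 47·896 + 9
53: 42121 = 53·794 + 39
59: 42121 = 59·713 + 54
61: 42121 = 61·690 + 31
67: 42121 = 67·628 + 45
71: 42121 = 71·593 + 18
73: 42121 = 73·577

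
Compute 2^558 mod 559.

2^1 ≡ 2 (mod 559)
2^2 ≡ 2^2 = 4 ≡ 4 (mod 559)
2^4 ≡ 4^2 = 16 ≡ 16 (mod 559)
2^8 ≡ 16^2 = 256 ≡ 256 (mod 559)
2^16 ≡ 256^2 = 65536 ≡ 133 (mod 559)
2^32 ≡ 133^2 = 17689 ≡ 360 (mod 559)
2^64 ≡ 360^2 = 129600 ≡ 471 (mod 559)
2^128 ≡ 471^2 = 221841 ≡ 477 (mod 559)
2^256 ≡ 477^2 = 227529 ≡ 16 (mod 559)
2^512 ≡ 16^2 = 256 ≡ 256 (mod 559)
558 = 512 + 32 + 8 + 4 + 2 in binary powers of 2.
So 2^558 ≡ 256 · 360 · 256 · 16 · 4 ≡ 441 (mod 559).
Since 441 ≠ 1, base 2 is a Fermat witness: 559 is composite.

441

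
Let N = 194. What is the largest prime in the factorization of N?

194 = 2 · 97
97 is prime.
So 194 = 2 · 97; the largest prime factor is 97.

97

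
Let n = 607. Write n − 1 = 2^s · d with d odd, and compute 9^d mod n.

1

607 − 1 = 606 = 2^1 · 303, so d = 303.
9^1 ≡ 9 (mod 607)
9^2 ≡ 9^2 = 81 ≡ 81 (mod 607)
9^4 ≡ 81^2 = 6561 ≡ 491 (mod 607)
9^8 ≡ 491^2 = 241081 ≡ 102 (mod 607)
9^16 ≡ 102^2 = 10404 ≡ 85 (mod 607)
9^32 ≡ 85^2 = 7225 ≡ 548 (mod 607)
9^64 ≡ 548^2 = 300304 ≡ 446 (mod 607)
9^128 ≡ 446^2 = 198916 ≡ 427 (mod 607)
9^256 ≡ 427^2 = 182329 ≡ 229 (mod 607)
303 = 256 + 32 + 8 + 4 + 2 + 1 in binary powers of 2.
So 9^303 ≡ 229 · 548 · 102 · 491 · 81 · 9 ≡ 1 (mod 607).
Since 9^d ≡ 1 (mod 607), base 9 does not prove 607 composite.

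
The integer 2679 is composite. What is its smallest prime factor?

2679 is odd.
Digit sum 24, divisible by 3.

3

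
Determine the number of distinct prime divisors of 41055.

5

41055 = 3 · 13685
13685 = 5 · 2737
2737 = 7 · 391
391 = 17 · 23
41055 = 3 · 5 · 7 · 17 · 23, which has 5 distinct prime factors.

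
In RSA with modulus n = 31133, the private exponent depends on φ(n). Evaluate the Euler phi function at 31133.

Factor: 31133 = 163 · 191.
φ(31133) = (163−1) · (191−1) = 162 · 190 = 30780.

30780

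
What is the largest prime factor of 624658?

83

624658 = 2 · 312329
312329 = 53 · 5893
5893 = 71 · 83
83 is prime.
So 624658 = 2 · 53 · 71 · 83; the largest prime factor is 83.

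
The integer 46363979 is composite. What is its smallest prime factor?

46363979 is odd.
Digit sum 47, not divisible by 3.
Ends in 9: not divisible by 5.
7: 46363979 = 7·6623425 + 4
11: 46363979 = 11·4214907 + 2
13: 46363979 = 13·3566459 + 12
17: 46363979 = 17·2727292 + 15
19: 46363979 = 19·2440209 + 8
23: 46363979 = 23·2015825 + 4
29: 46363979 = 29·1598757 + 26
31: 46363979 = 31·1495612 + 7
37: 46363979 = 37·1253080 + 19
41: 46363979 = 41·1130828 + 31
43: 46363979 = 43·1078232 + 3
47: 46363979 = 47·986467 + 30
53: 46363979 = 53·874792 + 3
59: 46363979 = 59·785830 + 9
61: 46363979 = 61·760065 + 14
67: 46363979 = 67·691999 + 46
71: 46363979 = 71·653013 + 56
73: 46363979 = 73·635123

73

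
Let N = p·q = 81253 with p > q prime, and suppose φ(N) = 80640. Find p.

φ(n) = (p−1)(q−1) = n − (p+q) + 1, so p + q = 81253 − 80640 + 1 = 614.
p and q are the roots of t² − 614t + 81253 = 0.
Discriminant: 614² − 4·81253 = 376996 − 325012 = 51984; √51984 = 228.
q = (614 − 228)/2 = 193, p = (614 + 228)/2 = 421.
Check: 193 · 421 = 81253.

421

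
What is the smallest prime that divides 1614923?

29

1614923 is odd.
Digit sum 26, not divisible by 3.
Ends in 3: not divisible by 5.
7: 1614923 = 7·230703 + 2
11: 1614923 = 11·146811 + 2
13: 1614923 = 13·124224 + 11
17: 1614923 = 17·94995 + 8
19: 1614923 = 19·84995 + 18
23: 1614923 = 23·70214 + 1
29: 1614923 = 29·55687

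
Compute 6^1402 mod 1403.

6^1 ≡ 6 (mod 1403)
6^2 ≡ 6^2 = 36 ≡ 36 (mod 1403)
6^4 ≡ 36^2 = 1296 ≡ 1296 (mod 1403)
6^8 ≡ 1296^2 = 1679616 ≡ 225 (mod 1403)
6^16 ≡ 225^2 = 50625 ≡ 117 (mod 1403)
6^32 ≡ 117^2 = 13689 ≡ 1062 (mod 1403)
6^64 ≡ 1062^2 = 1127844 ≡ 1235 (mod 1403)
6^128 ≡ 1235^2 = 1525225 ≡ 164 (mod 1403)
6^256 ≡ 164^2 = 26896 ≡ 239 (mod 1403)
6^512 ≡ 239^2 = 57121 ≡ 1001 (mod 1403)
6^1024 ≡ 1001^2 = 1002001 ≡ 259 (mod 1403)
1402 = 1024 + 256 + 64 + 32 + 16 + 8 + 2 in binary powers of 2.
So 6^1402 ≡ 259 · 239 · 1235 · 1062 · 117 · 225 · 36 ≡ 899 (mod 1403).
Since 899 ≠ 1, base 6 is a Fermat witness: 1403 is composite.

899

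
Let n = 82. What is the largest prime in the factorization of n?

41

82 = 2 · 41
41 is prime.
So 82 = 2 · 41; the largest prime factor is 41.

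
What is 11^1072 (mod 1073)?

11^1 ≡ 11 (mod 1073)
11^2 ≡ 11^2 = 121 ≡ 121 (mod 1073)
11^4 ≡ 121^2 = 14641 ≡ 692 (mod 1073)
11^8 ≡ 692^2 = 478864 ≡ 306 (mod 1073)
11^16 ≡ 306^2 = 93636 ≡ 285 (mod 1073)
11^32 ≡ 285^2 = 81225 ≡ 750 (mod 1073)
11^64 ≡ 750^2 = 562500 ≡ 248 (mod 1073)
11^128 ≡ 248^2 = 61504 ≡ 343 (mod 1073)
11^256 ≡ 343^2 = 117649 ≡ 692 (mod 1073)
11^512 ≡ 692^2 = 478864 ≡ 306 (mod 1073)
11^1024 ≡ 306^2 = 93636 ≡ 285 (mod 1073)
1072 = 1024 + 32 + 16 in binary powers of 2.
So 11^1072 ≡ 285 · 750 · 285 ≡ 248 (mod 1073).
Since 248 ≠ 1, base 11 is a Fermat witness: 1073 is composite.

248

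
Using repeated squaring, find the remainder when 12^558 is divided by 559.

12^1 ≡ 12 (mod 559)
12^2 ≡ 12^2 = 144 ≡ 144 (mod 559)
12^4 ≡ 144^2 = 20736 ≡ 53 (mod 559)
12^8 ≡ 53^2 = 2809 ≡ 14 (mod 559)
12^16 ≡ 14^2 = 196 ≡ 196 (mod 559)
12^32 ≡ 196^2 = 38416 ≡ 404 (mod 559)
12^64 ≡ 404^2 = 163216 ≡ 547 (mod 559)
12^128 ≡ 547^2 = 299209 ≡ 144 (mod 559)
12^256 ≡ 144^2 = 20736 ≡ 53 (mod 559)
12^512 ≡ 53^2 = 2809 ≡ 14 (mod 559)
558 = 512 + 32 + 8 + 4 + 2 in binary powers of 2.
So 12^558 ≡ 14 · 404 · 14 · 53 · 144 ≡ 183 (mod 559).
Since 183 ≠ 1, base 12 is a Fermat witness: 559 is composite.

183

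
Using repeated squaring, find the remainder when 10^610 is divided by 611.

549

10^1 ≡ 10 (mod 611)
10^2 ≡ 10^2 = 100 ≡ 100 (mod 611)
10^4 ≡ 100^2 = 10000 ≡ 224 (mod 611)
10^8 ≡ 224^2 = 50176 ≡ 74 (mod 611)
10^16 ≡ 74^2 = 5476 ≡ 588 (mod 611)
10^32 ≡ 588^2 = 345744 ≡ 529 (mod 611)
10^64 ≡ 529^2 = 279841 ≡ 3 (mod 611)
10^128 ≡ 3^2 = 9 ≡ 9 (mod 611)
10^256 ≡ 9^2 = 81 ≡ 81 (mod 611)
10^512 ≡ 81^2 = 6561 ≡ 451 (mod 611)
610 = 512 + 64 + 32 + 2 in binary powers of 2.
So 10^610 ≡ 451 · 3 · 529 · 100 ≡ 549 (mod 611).
Since 549 ≠ 1, base 10 is a Fermat witness: 611 is composite.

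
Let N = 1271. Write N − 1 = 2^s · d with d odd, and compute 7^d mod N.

191

1271 − 1 = 1270 = 2^1 · 635, so d = 635.
7^1 ≡ 7 (mod 1271)
7^2 ≡ 7^2 = 49 ≡ 49 (mod 1271)
7^4 ≡ 49^2 = 2401 ≡ 1130 (mod 1271)
7^8 ≡ 1130^2 = 1276900 ≡ 816 (mod 1271)
7^16 ≡ 816^2 = 665856 ≡ 1123 (mod 1271)
7^32 ≡ 1123^2 = 1261129 ≡ 297 (mod 1271)
7^64 ≡ 297^2 = 88209 ≡ 510 (mod 1271)
7^128 ≡ 510^2 = 260100 ≡ 816 (mod 1271)
7^256 ≡ 816^2 = 665856 ≡ 1123 (mod 1271)
7^512 ≡ 1123^2 = 1261129 ≡ 297 (mod 1271)
635 = 512 + 64 + 32 + 16 + 8 + 2 + 1 in binary powers of 2.
So 7^635 ≡ 297 · 510 · 297 · 1123 · 816 · 49 · 7 ≡ 191 (mod 1271).
Squaring chain: 191; never reaches −1, so base 7 is a Miller–Rabin witness that 1271 is composite.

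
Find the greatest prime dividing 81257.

89

81257 = 11 · 7387
7387 = 83 · 89
89 is prime.
So 81257 = 11 · 83 · 89; the largest prime factor is 89.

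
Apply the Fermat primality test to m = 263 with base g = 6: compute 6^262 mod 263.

1

6^1 ≡ 6 (mod 263)
6^2 ≡ 6^2 = 36 ≡ 36 (mod 263)
6^4 ≡ 36^2 = 1296 ≡ 244 (mod 263)
6^8 ≡ 244^2 = 59536 ≡ 98 (mod 263)
6^16 ≡ 98^2 = 9604 ≡ 136 (mod 263)
6^32 ≡ 136^2 = 18496 ≡ 86 (mod 263)
6^64 ≡ 86^2 = 7396 ≡ 32 (mod 263)
6^128 ≡ 32^2 = 1024 ≡ 235 (mod 263)
6^256 ≡ 235^2 = 55225 ≡ 258 (mod 263)
262 = 256 + 4 + 2 in binary powers of 2.
So 6^262 ≡ 258 · 244 · 36 ≡ 1 (mod 263).
Since the result is 1, base 6 gives no evidence that 263 is composite.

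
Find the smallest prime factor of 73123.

83

73123 is odd.
Digit sum 16, not divisible by 3.
Ends in 3: not divisible by 5.
7: 73123 = 7·10446 + 1
11: 73123 = 11·6647 + 6
13: 73123 = 13·5624 + 11
17: 73123 = 17·4301 + 6
19: 73123 = 19·3848 + 11
23: 73123 = 23·3179 + 6
29: 73123 = 29·2521 + 14
31: 73123 = 31·2358 + 25
37: 73123 = 37·1976 + 11
41: 73123 = 41·1783 + 20
43: 73123 = 43·1700 + 23
47: 73123 = 47·1555 + 38
53: 73123 = 53·1379 + 36
59: 73123 = 59·1239 + 22
61: 73123 = 61·1198 + 45
67: 73123 = 67·1091 + 26
71: 73123 = 71·1029 + 64
73: 73123 = 73·1001 + 50
79: 73123 = 79·925 + 48
83: 73123 = 83·881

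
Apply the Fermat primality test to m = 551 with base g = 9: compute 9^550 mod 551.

9^1 ≡ 9 (mod 551)
9^2 ≡ 9^2 = 81 ≡ 81 (mod 551)
9^4 ≡ 81^2 = 6561 ≡ 500 (mod 551)
9^8 ≡ 500^2 = 250000 ≡ 397 (mod 551)
9^16 ≡ 397^2 = 157609 ≡ 23 (mod 551)
9^32 ≡ 23^2 = 529 ≡ 529 (mod 551)
9^64 ≡ 529^2 = 279841 ≡ 484 (mod 551)
9^128 ≡ 484^2 = 234256 ≡ 81 (mod 551)
9^256 ≡ 81^2 = 6561 ≡ 500 (mod 551)
9^512 ≡ 500^2 = 250000 ≡ 397 (mod 551)
550 = 512 + 32 + 4 + 2 in binary powers of 2.
So 9^550 ≡ 397 · 529 · 500 · 81 ≡ 123 (mod 551).
Since 123 ≠ 1, base 9 is a Fermat witness: 551 is composite.

123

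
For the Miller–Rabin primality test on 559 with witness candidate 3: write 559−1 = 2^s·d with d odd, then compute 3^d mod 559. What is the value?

131

559 − 1 = 558 = 2^1 · 279, so d = 279.
3^1 ≡ 3 (mod 559)
3^2 ≡ 3^2 = 9 ≡ 9 (mod 559)
3^4 ≡ 9^2 = 81 ≡ 81 (mod 559)
3^8 ≡ 81^2 = 6561 ≡ 412 (mod 559)
3^16 ≡ 412^2 = 169744 ≡ 367 (mod 559)
3^32 ≡ 367^2 = 134689 ≡ 529 (mod 559)
3^64 ≡ 529^2 = 279841 ≡ 341 (mod 559)
3^128 ≡ 341^2 = 116281 ≡ 9 (mod 559)
3^256 ≡ 9^2 = 81 ≡ 81 (mod 559)
279 = 256 + 16 + 4 + 2 + 1 in binary powers of 2.
So 3^279 ≡ 81 · 367 · 81 · 9 · 3 ≡ 131 (mod 559).
Squaring chain: 131; never reaches −1, so base 3 is a Miller–Rabin witness that 559 is composite.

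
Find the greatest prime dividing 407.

407 = 11 · 37
37 is prime.
So 407 = 11 · 37; the largest prime factor is 37.

37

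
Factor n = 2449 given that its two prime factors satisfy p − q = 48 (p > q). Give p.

79

Since p = q + 48, we have 2449 = q(q + 48), so q² + 48q − 2449 = 0.
Discriminant: 48² + 4·2449 = 2304 + 9796 = 12100; √12100 = 110.
q = (−48 + 110)/2 = 31, and p = q + 48 = 79.
Check: 31 · 79 = 2449.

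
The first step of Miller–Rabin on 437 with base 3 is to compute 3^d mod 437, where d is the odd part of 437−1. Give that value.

437 − 1 = 436 = 2^2 · 109, so d = 109.
3^1 ≡ 3 (mod 437)
3^2 ≡ 3^2 = 9 ≡ 9 (mod 437)
3^4 ≡ 9^2 = 81 ≡ 81 (mod 437)
3^8 ≡ 81^2 = 6561 ≡ 6 (mod 437)
3^16 ≡ 6^2 = 36 ≡ 36 (mod 437)
3^32 ≡ 36^2 = 1296 ≡ 422 (mod 437)
3^64 ≡ 422^2 = 178084 ≡ 225 (mod 437)
109 = 64 + 32 + 8 + 4 + 1 in binary powers of 2.
So 3^109 ≡ 225 · 422 · 6 · 81 · 3 ≡ 307 (mod 437).
Squaring chain: 307 → 294; never reaches −1, so base 3 is a Miller–Rabin witness that 437 is composite.

307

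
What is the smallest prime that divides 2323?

23

2323 is odd.
Digit sum 10, not divisible by 3.
Ends in 3: not divisible by 5.
7: 2323 = 7·331 + 6
11: 2323 = 11·211 + 2
13: 2323 = 13·178 + 9
17: 2323 = 17·136 + 11
19: 2323 = 19·122 + 5
23: 2323 = 23·101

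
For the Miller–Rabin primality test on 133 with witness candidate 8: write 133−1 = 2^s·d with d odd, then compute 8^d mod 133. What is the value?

113

133 − 1 = 132 = 2^2 · 33, so d = 33.
8^1 ≡ 8 (mod 133)
8^2 ≡ 8^2 = 64 ≡ 64 (mod 133)
8^4 ≡ 64^2 = 4096 ≡ 106 (mod 133)
8^8 ≡ 106^2 = 11236 ≡ 64 (mod 133)
8^16 ≡ 64^2 = 4096 ≡ 106 (mod 133)
8^32 ≡ 106^2 = 11236 ≡ 64 (mod 133)
33 = 32 + 1 in binary powers of 2.
So 8^33 ≡ 64 · 8 ≡ 113 (mod 133).
Squaring chain: 113 → 1; never reaches −1, so base 8 is a Miller–Rabin witness that 133 is composite.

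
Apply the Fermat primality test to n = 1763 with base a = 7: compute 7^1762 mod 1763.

1197

7^1 ≡ 7 (mod 1763)
7^2 ≡ 7^2 = 49 ≡ 49 (mod 1763)
7^4 ≡ 49^2 = 2401 ≡ 638 (mod 1763)
7^8 ≡ 638^2 = 407044 ≡ 1554 (mod 1763)
7^16 ≡ 1554^2 = 2414916 ≡ 1369 (mod 1763)
7^32 ≡ 1369^2 = 1874161 ≡ 92 (mod 1763)
7^64 ≡ 92^2 = 8464 ≡ 1412 (mod 1763)
7^128 ≡ 1412^2 = 1993744 ≡ 1554 (mod 1763)
7^256 ≡ 1554^2 = 2414916 ≡ 1369 (mod 1763)
7^512 ≡ 1369^2 = 1874161 ≡ 92 (mod 1763)
7^1024 ≡ 92^2 = 8464 ≡ 1412 (mod 1763)
1762 = 1024 + 512 + 128 + 64 + 32 + 2 in binary powers of 2.
So 7^1762 ≡ 1412 · 92 · 1554 · 1412 · 92 · 49 ≡ 1197 (mod 1763).
Since 1197 ≠ 1, base 7 is a Fermat witness: 1763 is composite.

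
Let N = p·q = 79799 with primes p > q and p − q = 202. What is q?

199

Since p = q + 202, we have 79799 = q(q + 202), so q² + 202q − 79799 = 0.
Discriminant: 202² + 4·79799 = 40804 + 319196 = 360000; √360000 = 600.
q = (−202 + 600)/2 = 199, and p = q + 202 = 401.
Check: 199 · 401 = 79799.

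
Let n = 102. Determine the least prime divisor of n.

2

102 is even: 2 divides it.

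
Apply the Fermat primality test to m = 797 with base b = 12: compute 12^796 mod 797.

1

12^1 ≡ 12 (mod 797)
12^2 ≡ 12^2 = 144 ≡ 144 (mod 797)
12^4 ≡ 144^2 = 20736 ≡ 14 (mod 797)
12^8 ≡ 14^2 = 196 ≡ 196 (mod 797)
12^16 ≡ 196^2 = 38416 ≡ 160 (mod 797)
12^32 ≡ 160^2 = 25600 ≡ 96 (mod 797)
12^64 ≡ 96^2 = 9216 ≡ 449 (mod 797)
12^128 ≡ 449^2 = 201601 ≡ 757 (mod 797)
12^256 ≡ 757^2 = 573049 ≡ 6 (mod 797)
12^512 ≡ 6^2 = 36 ≡ 36 (mod 797)
796 = 512 + 256 + 16 + 8 + 4 in binary powers of 2.
So 12^796 ≡ 36 · 6 · 160 · 196 · 14 ≡ 1 (mod 797).
Since the result is 1, base 12 gives no evidence that 797 is composite.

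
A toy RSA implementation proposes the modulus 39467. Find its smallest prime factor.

39467 is odd.
Digit sum 29, not divisible by 3.
Ends in 7: not divisible by 5.
7: 39467 = 7·5638 + 1
11: 39467 = 11·3587 + 10
13: 39467 = 13·3035 + 12
17: 39467 = 17·2321 + 10
19: 39467 = 19·2077 + 4
23: 39467 = 23·1715 + 22
29: 39467 = 29·1360 + 27
31: 39467 = 31·1273 + 4
37: 39467 = 37·1066 + 25
41: 39467 = 41·962 + 25
43: 39467 = 43·917 + 36
47: 39467 = 47·839 + 34
53: 39467 = 53·744 + 35
59: 39467 = 59·668 + 55
61: 39467 = 61·647

61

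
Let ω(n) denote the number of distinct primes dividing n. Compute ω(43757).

3

43757 = 7^2 · 893
893 = 19 · 47
43757 = 7^2 · 19 · 47, which has 3 distinct prime factors.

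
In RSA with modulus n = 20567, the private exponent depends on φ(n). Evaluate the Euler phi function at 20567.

20280

Factor: 20567 = 131 · 157.
φ(20567) = (131−1) · (157−1) = 130 · 156 = 20280.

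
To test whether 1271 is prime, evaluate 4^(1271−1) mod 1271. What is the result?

4^1 ≡ 4 (mod 1271)
4^2 ≡ 4^2 = 16 ≡ 16 (mod 1271)
4^4 ≡ 16^2 = 256 ≡ 256 (mod 1271)
4^8 ≡ 256^2 = 65536 ≡ 715 (mod 1271)
4^16 ≡ 715^2 = 511225 ≡ 283 (mod 1271)
4^32 ≡ 283^2 = 80089 ≡ 16 (mod 1271)
4^64 ≡ 16^2 = 256 ≡ 256 (mod 1271)
4^128 ≡ 256^2 = 65536 ≡ 715 (mod 1271)
4^256 ≡ 715^2 = 511225 ≡ 283 (mod 1271)
4^512 ≡ 283^2 = 80089 ≡ 16 (mod 1271)
4^1024 ≡ 16^2 = 256 ≡ 256 (mod 1271)
1270 = 1024 + 128 + 64 + 32 + 16 + 4 + 2 in binary powers of 2.
So 4^1270 ≡ 256 · 715 · 256 · 16 · 283 · 256 · 16 ≡ 1 (mod 1271).
Since the result is 1, base 4 gives no evidence that 1271 is composite.

1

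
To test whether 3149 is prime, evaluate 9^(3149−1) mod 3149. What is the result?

9^1 ≡ 9 (mod 3149)
9^2 ≡ 9^2 = 81 ≡ 81 (mod 3149)
9^4 ≡ 81^2 = 6561 ≡ 263 (mod 3149)
9^8 ≡ 263^2 = 69169 ≡ 3040 (mod 3149)
9^16 ≡ 3040^2 = 9241600 ≡ 2434 (mod 3149)
9^32 ≡ 2434^2 = 5924356 ≡ 1087 (mod 3149)
9^64 ≡ 1087^2 = 1181569 ≡ 694 (mod 3149)
9^128 ≡ 694^2 = 481636 ≡ 2988 (mod 3149)
9^256 ≡ 2988^2 = 8928144 ≡ 729 (mod 3149)
9^512 ≡ 729^2 = 531441 ≡ 2409 (mod 3149)
9^1024 ≡ 2409^2 = 5803281 ≡ 2823 (mod 3149)
9^2048 ≡ 2823^2 = 7969329 ≡ 2359 (mod 3149)
3148 = 2048 + 1024 + 64 + 8 + 4 in binary powers of 2.
So 9^3148 ≡ 2359 · 2823 · 694 · 3040 · 263 ≡ 2493 (mod 3149).
Since 2493 ≠ 1, base 9 is a Fermat witness: 3149 is composite.

2493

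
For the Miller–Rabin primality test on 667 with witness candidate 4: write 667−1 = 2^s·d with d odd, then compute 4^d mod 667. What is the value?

179

667 − 1 = 666 = 2^1 · 333, so d = 333.
4^1 ≡ 4 (mod 667)
4^2 ≡ 4^2 = 16 ≡ 16 (mod 667)
4^4 ≡ 16^2 = 256 ≡ 256 (mod 667)
4^8 ≡ 256^2 = 65536 ≡ 170 (mod 667)
4^16 ≡ 170^2 = 28900 ≡ 219 (mod 667)
4^32 ≡ 219^2 = 47961 ≡ 604 (mod 667)
4^64 ≡ 604^2 = 364816 ≡ 634 (mod 667)
4^128 ≡ 634^2 = 401956 ≡ 422 (mod 667)
4^256 ≡ 422^2 = 178084 ≡ 662 (mod 667)
333 = 256 + 64 + 8 + 4 + 1 in binary powers of 2.
So 4^333 ≡ 662 · 634 · 170 · 256 · 4 ≡ 179 (mod 667).
Squaring chain: 179; never reaches −1, so base 4 is a Miller–Rabin witness that 667 is composite.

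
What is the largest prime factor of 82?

41

82 = 2 · 41
41 is prime.
So 82 = 2 · 41; the largest prime factor is 41.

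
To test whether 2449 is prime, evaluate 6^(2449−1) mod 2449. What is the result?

6^1 ≡ 6 (mod 2449)
6^2 ≡ 6^2 = 36 ≡ 36 (mod 2449)
6^4 ≡ 36^2 = 1296 ≡ 1296 (mod 2449)
6^8 ≡ 1296^2 = 1679616 ≡ 2051 (mod 2449)
6^16 ≡ 2051^2 = 4206601 ≡ 1668 (mod 2449)
6^32 ≡ 1668^2 = 2782224 ≡ 160 (mod 2449)
6^64 ≡ 160^2 = 25600 ≡ 1110 (mod 2449)
6^128 ≡ 1110^2 = 1232100 ≡ 253 (mod 2449)
6^256 ≡ 253^2 = 64009 ≡ 335 (mod 2449)
6^512 ≡ 335^2 = 112225 ≡ 2020 (mod 2449)
6^1024 ≡ 2020^2 = 4080400 ≡ 366 (mod 2449)
6^2048 ≡ 366^2 = 133956 ≡ 1710 (mod 2449)
2448 = 2048 + 256 + 128 + 16 in binary powers of 2.
So 6^2448 ≡ 1710 · 335 · 253 · 1668 ≡ 1365 (mod 2449).
Since 1365 ≠ 1, base 6 is a Fermat witness: 2449 is composite.

1365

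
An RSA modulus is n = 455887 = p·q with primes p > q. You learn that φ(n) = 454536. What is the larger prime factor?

709

φ(n) = (p−1)(q−1) = n − (p+q) + 1, so p + q = 455887 − 454536 + 1 = 1352.
p and q are the roots of t² − 1352t + 455887 = 0.
Discriminant: 1352² − 4·455887 = 1827904 − 1823548 = 4356; √4356 = 66.
q = (1352 − 66)/2 = 643, p = (1352 + 66)/2 = 709.
Check: 643 · 709 = 455887.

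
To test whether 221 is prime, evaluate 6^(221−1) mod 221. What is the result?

6^1 ≡ 6 (mod 221)
6^2 ≡ 6^2 = 36 ≡ 36 (mod 221)
6^4 ≡ 36^2 = 1296 ≡ 191 (mod 221)
6^8 ≡ 191^2 = 36481 ≡ 16 (mod 221)
6^16 ≡ 16^2 = 256 ≡ 35 (mod 221)
6^32 ≡ 35^2 = 1225 ≡ 120 (mod 221)
6^64 ≡ 120^2 = 14400 ≡ 35 (mod 221)
6^128 ≡ 35^2 = 1225 ≡ 120 (mod 221)
220 = 128 + 64 + 16 + 8 + 4 in binary powers of 2.
So 6^220 ≡ 120 · 35 · 35 · 16 · 191 ≡ 217 (mod 221).
Since 217 ≠ 1, base 6 is a Fermat witness: 221 is composite.

217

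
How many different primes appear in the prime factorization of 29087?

29087 = 17 · 1711
1711 = 29 · 59
29087 = 17 · 29 · 59, which has 3 distinct prime factors.

3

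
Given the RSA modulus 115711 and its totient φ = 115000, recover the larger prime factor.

461

φ(n) = (p−1)(q−1) = n − (p+q) + 1, so p + q = 115711 − 115000 + 1 = 712.
p and q are the roots of t² − 712t + 115711 = 0.
Discriminant: 712² − 4·115711 = 506944 − 462844 = 44100; √44100 = 210.
q = (712 − 210)/2 = 251, p = (712 + 210)/2 = 461.
Check: 251 · 461 = 115711.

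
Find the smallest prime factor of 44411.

89

44411 is odd.
Digit sum 14, not divisible by 3.
Ends in 1: not divisible by 5.
7: 44411 = 7·6344 + 3
11: 44411 = 11·4037 + 4
13: 44411 = 13·3416 + 3
17: 44411 = 17·2612 + 7
19: 44411 = 19·2337 + 8
23: 44411 = 23·1930 + 21
29: 44411 = 29·1531 + 12
31: 44411 = 31·1432 + 19
37: 44411 = 37·1200 + 11
41: 44411 = 41·1083 + 8
43: 44411 = 43·1032 + 35
47: 44411 = 47·944 + 43
53: 44411 = 53·837 + 50
59: 44411 = 59·752 + 43
61: 44411 = 61·728 + 3
67: 44411 = 67·662 + 57
71: 44411 = 71·625 + 36
73: 44411 = 73·608 + 27
79: 44411 = 79·562 + 13
83: 44411 = 83·535 + 6
89: 44411 = 89·499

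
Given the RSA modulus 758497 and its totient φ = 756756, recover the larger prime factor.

883

φ(n) = (p−1)(q−1) = n − (p+q) + 1, so p + q = 758497 − 756756 + 1 = 1742.
p and q are the roots of t² − 1742t + 758497 = 0.
Discriminant: 1742² − 4·758497 = 3034564 − 3033988 = 576; √576 = 24.
q = (1742 − 24)/2 = 859, p = (1742 + 24)/2 = 883.
Check: 859 · 883 = 758497.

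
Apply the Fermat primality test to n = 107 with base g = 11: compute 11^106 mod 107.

11^1 ≡ 11 (mod 107)
11^2 ≡ 11^2 = 121 ≡ 14 (mod 107)
11^4 ≡ 14^2 = 196 ≡ 89 (mod 107)
11^8 ≡ 89^2 = 7921 ≡ 3 (mod 107)
11^16 ≡ 3^2 = 9 ≡ 9 (mod 107)
11^32 ≡ 9^2 = 81 ≡ 81 (mod 107)
11^64 ≡ 81^2 = 6561 ≡ 34 (mod 107)
106 = 64 + 32 + 8 + 2 in binary powers of 2.
So 11^106 ≡ 34 · 81 · 3 · 14 ≡ 1 (mod 107).
Since the result is 1, base 11 gives no evidence that 107 is composite.

1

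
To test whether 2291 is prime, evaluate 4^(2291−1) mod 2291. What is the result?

4^1 ≡ 4 (mod 2291)
4^2 ≡ 4^2 = 16 ≡ 16 (mod 2291)
4^4 ≡ 16^2 = 256 ≡ 256 (mod 2291)
4^8 ≡ 256^2 = 65536 ≡ 1388 (mod 2291)
4^16 ≡ 1388^2 = 1926544 ≡ 2104 (mod 2291)
4^32 ≡ 2104^2 = 4426816 ≡ 604 (mod 2291)
4^64 ≡ 604^2 = 364816 ≡ 547 (mod 2291)
4^128 ≡ 547^2 = 299209 ≡ 1379 (mod 2291)
4^256 ≡ 1379^2 = 1901641 ≡ 111 (mod 2291)
4^512 ≡ 111^2 = 12321 ≡ 866 (mod 2291)
4^1024 ≡ 866^2 = 749956 ≡ 799 (mod 2291)
4^2048 ≡ 799^2 = 638401 ≡ 1503 (mod 2291)
2290 = 2048 + 128 + 64 + 32 + 16 + 2 in binary powers of 2.
So 4^2290 ≡ 1503 · 1379 · 547 · 604 · 2104 · 16 ≡ 1591 (mod 2291).
Since 1591 ≠ 1, base 4 is a Fermat witness: 2291 is composite.

1591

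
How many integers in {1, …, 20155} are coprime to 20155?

Factor: 20155 = 5 · 29 · 139.
φ(20155) = (5−1) · (29−1) · (139−1) = 4 · 28 · 138 = 15456.

15456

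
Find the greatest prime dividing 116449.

116449 = 23 · 5063
5063 = 61 · 83
83 is prime.
So 116449 = 23 · 61 · 83; the largest prime factor is 83.

83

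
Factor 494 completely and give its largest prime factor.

19

494 = 2 · 247
247 = 13 · 19
19 is prime.
So 494 = 2 · 13 · 19; the largest prime factor is 19.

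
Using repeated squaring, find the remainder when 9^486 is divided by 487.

1

9^1 ≡ 9 (mod 487)
9^2 ≡ 9^2 = 81 ≡ 81 (mod 487)
9^4 ≡ 81^2 = 6561 ≡ 230 (mod 487)
9^8 ≡ 230^2 = 52900 ≡ 304 (mod 487)
9^16 ≡ 304^2 = 92416 ≡ 373 (mod 487)
9^32 ≡ 373^2 = 139129 ≡ 334 (mod 487)
9^64 ≡ 334^2 = 111556 ≡ 33 (mod 487)
9^128 ≡ 33^2 = 1089 ≡ 115 (mod 487)
9^256 ≡ 115^2 = 13225 ≡ 76 (mod 487)
486 = 256 + 128 + 64 + 32 + 4 + 2 in binary powers of 2.
So 9^486 ≡ 76 · 115 · 33 · 334 · 230 · 81 ≡ 1 (mod 487).
Since the result is 1, base 9 gives no evidence that 487 is composite.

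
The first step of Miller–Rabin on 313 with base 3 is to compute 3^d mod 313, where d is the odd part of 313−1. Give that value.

1

313 − 1 = 312 = 2^3 · 39, so d = 39.
3^1 ≡ 3 (mod 313)
3^2 ≡ 3^2 = 9 ≡ 9 (mod 313)
3^4 ≡ 9^2 = 81 ≡ 81 (mod 313)
3^8 ≡ 81^2 = 6561 ≡ 301 (mod 313)
3^16 ≡ 301^2 = 90601 ≡ 144 (mod 313)
3^32 ≡ 144^2 = 20736 ≡ 78 (mod 313)
39 = 32 + 4 + 2 + 1 in binary powers of 2.
So 3^39 ≡ 78 · 81 · 9 · 3 ≡ 1 (mod 313).
Since 3^d ≡ 1 (mod 313), base 3 does not prove 313 composite.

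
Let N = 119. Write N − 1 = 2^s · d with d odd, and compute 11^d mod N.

119 − 1 = 118 = 2^1 · 59, so d = 59.
11^1 ≡ 11 (mod 119)
11^2 ≡ 11^2 = 121 ≡ 2 (mod 119)
11^4 ≡ 2^2 = 4 ≡ 4 (mod 119)
11^8 ≡ 4^2 = 16 ≡ 16 (mod 119)
11^16 ≡ 16^2 = 256 ≡ 18 (mod 119)
11^32 ≡ 18^2 = 324 ≡ 86 (mod 119)
59 = 32 + 16 + 8 + 2 + 1 in binary powers of 2.
So 11^59 ≡ 86 · 18 · 16 · 2 · 11 ≡ 114 (mod 119).
Squaring chain: 114; never reaches −1, so base 11 is a Miller–Rabin witness that 119 is composite.

114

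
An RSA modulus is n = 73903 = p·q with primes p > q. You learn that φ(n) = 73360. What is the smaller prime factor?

263

φ(n) = (p−1)(q−1) = n − (p+q) + 1, so p + q = 73903 − 73360 + 1 = 544.
p and q are the roots of t² − 544t + 73903 = 0.
Discriminant: 544² − 4·73903 = 295936 − 295612 = 324; √324 = 18.
q = (544 − 18)/2 = 263, p = (544 + 18)/2 = 281.
Check: 263 · 281 = 73903.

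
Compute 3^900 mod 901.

3^1 ≡ 3 (mod 901)
3^2 ≡ 3^2 = 9 ≡ 9 (mod 901)
3^4 ≡ 9^2 = 81 ≡ 81 (mod 901)
3^8 ≡ 81^2 = 6561 ≡ 254 (mod 901)
3^16 ≡ 254^2 = 64516 ≡ 545 (mod 901)
3^32 ≡ 545^2 = 297025 ≡ 596 (mod 901)
3^64 ≡ 596^2 = 355216 ≡ 222 (mod 901)
3^128 ≡ 222^2 = 49284 ≡ 630 (mod 901)
3^256 ≡ 630^2 = 396900 ≡ 460 (mod 901)
3^512 ≡ 460^2 = 211600 ≡ 766 (mod 901)
900 = 512 + 256 + 128 + 4 in binary powers of 2.
So 3^900 ≡ 766 · 460 · 630 · 81 ≡ 863 (mod 901).
Since 863 ≠ 1, base 3 is a Fermat witness: 901 is composite.

863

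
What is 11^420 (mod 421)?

1

11^1 ≡ 11 (mod 421)
11^2 ≡ 11^2 = 121 ≡ 121 (mod 421)
11^4 ≡ 121^2 = 14641 ≡ 327 (mod 421)
11^8 ≡ 327^2 = 106929 ≡ 416 (mod 421)
11^16 ≡ 416^2 = 173056 ≡ 25 (mod 421)
11^32 ≡ 25^2 = 625 ≡ 204 (mod 421)
11^64 ≡ 204^2 = 41616 ≡ 358 (mod 421)
11^128 ≡ 358^2 = 128164 ≡ 180 (mod 421)
11^256 ≡ 180^2 = 32400 ≡ 404 (mod 421)
420 = 256 + 128 + 32 + 4 in binary powers of 2.
So 11^420 ≡ 404 · 180 · 204 · 327 ≡ 1 (mod 421).
Since the result is 1, base 11 gives no evidence that 421 is composite.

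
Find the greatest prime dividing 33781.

83

33781 = 11 · 3071
3071 = 37 · 83
83 is prime.
So 33781 = 11 · 37 · 83; the largest prime factor is 83.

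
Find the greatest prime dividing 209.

209 = 11 · 19
19 is prime.
So 209 = 11 · 19; the largest prime factor is 19.

19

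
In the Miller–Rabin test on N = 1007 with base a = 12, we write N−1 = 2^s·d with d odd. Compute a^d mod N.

1007 − 1 = 1006 = 2^1 · 503, so d = 503.
12^1 ≡ 12 (mod 1007)
12^2 ≡ 12^2 = 144 ≡ 144 (mod 1007)
12^4 ≡ 144^2 = 20736 ≡ 596 (mod 1007)
12^8 ≡ 596^2 = 355216 ≡ 752 (mod 1007)
12^16 ≡ 752^2 = 565504 ≡ 577 (mod 1007)
12^32 ≡ 577^2 = 332929 ≡ 619 (mod 1007)
12^64 ≡ 619^2 = 383161 ≡ 501 (mod 1007)
12^128 ≡ 501^2 = 251001 ≡ 258 (mod 1007)
12^256 ≡ 258^2 = 66564 ≡ 102 (mod 1007)
503 = 256 + 128 + 64 + 32 + 16 + 4 + 2 + 1 in binary powers of 2.
So 12^503 ≡ 102 · 258 · 501 · 619 · 577 · 596 · 144 · 12 ≡ 198 (mod 1007).
Squaring chain: 198; never reaches −1, so base 12 is a Miller–Rabin witness that 1007 is composite.

198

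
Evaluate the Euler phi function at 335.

264

Factor: 335 = 5 · 67.
φ(335) = (5−1) · (67−1) = 4 · 66 = 264.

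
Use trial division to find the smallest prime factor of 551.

19

551 is odd.
Digit sum 11, not divisible by 3.
Ends in 1: not divisible by 5.
7: 551 = 7·78 + 5
11: 551 = 11·50 + 1
13: 551 = 13·42 + 5
17: 551 = 17·32 + 7
19: 551 = 19·29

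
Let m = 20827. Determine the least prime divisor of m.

20827 is odd.
Digit sum 19, not divisible by 3.
Ends in 7: not divisible by 5.
7: 20827 = 7·2975 + 2
11: 20827 = 11·1893 + 4
13: 20827 = 13·1602 + 1
17: 20827 = 17·1225 + 2
19: 20827 = 19·1096 + 3
23: 20827 = 23·905 + 12
29: 20827 = 29·718 + 5
31: 20827 = 31·671 + 26
37: 20827 = 37·562 + 33
41: 20827 = 41·507 + 40
43: 20827 = 43·484 + 15
47: 20827 = 47·443 + 6
53: 20827 = 53·392 + 51
59: 20827 = 59·353

59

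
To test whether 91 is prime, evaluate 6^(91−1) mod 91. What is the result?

6^1 ≡ 6 (mod 91)
6^2 ≡ 6^2 = 36 ≡ 36 (mod 91)
6^4 ≡ 36^2 = 1296 ≡ 22 (mod 91)
6^8 ≡ 22^2 = 484 ≡ 29 (mod 91)
6^16 ≡ 29^2 = 841 ≡ 22 (mod 91)
6^32 ≡ 22^2 = 484 ≡ 29 (mod 91)
6^64 ≡ 29^2 = 841 ≡ 22 (mod 91)
90 = 64 + 16 + 8 + 2 in binary powers of 2.
So 6^90 ≡ 22 · 22 · 29 · 36 ≡ 64 (mod 91).
Since 64 ≠ 1, base 6 is a Fermat witness: 91 is composite.

64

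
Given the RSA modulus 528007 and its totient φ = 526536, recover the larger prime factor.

φ(n) = (p−1)(q−1) = n − (p+q) + 1, so p + q = 528007 − 526536 + 1 = 1472.
p and q are the roots of t² − 1472t + 528007 = 0.
Discriminant: 1472² − 4·528007 = 2166784 − 2112028 = 54756; √54756 = 234.
q = (1472 − 234)/2 = 619, p = (1472 + 234)/2 = 853.
Check: 619 · 853 = 528007.

853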